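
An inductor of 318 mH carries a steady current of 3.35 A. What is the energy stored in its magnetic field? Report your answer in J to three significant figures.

U ≈ 1.78 J

Stored magnetic energy: U = ½LI².
U = ½(0.318 H)(3.35 A)² = 1.784 J.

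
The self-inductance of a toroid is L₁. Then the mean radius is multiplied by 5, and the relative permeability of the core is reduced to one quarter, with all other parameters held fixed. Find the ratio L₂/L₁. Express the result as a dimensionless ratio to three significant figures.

L₂/L₁ = 0.0500

For a toroid, L ∝ μᵣN²A/R.
L₂/L₁ = (5)^-1 × (0.25) = 0.0500.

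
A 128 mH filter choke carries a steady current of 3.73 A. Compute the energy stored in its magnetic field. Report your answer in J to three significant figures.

U ≈ 0.890 J

Stored magnetic energy: U = ½LI².
U = ½(0.128 H)(3.73 A)² = 0.8904 J.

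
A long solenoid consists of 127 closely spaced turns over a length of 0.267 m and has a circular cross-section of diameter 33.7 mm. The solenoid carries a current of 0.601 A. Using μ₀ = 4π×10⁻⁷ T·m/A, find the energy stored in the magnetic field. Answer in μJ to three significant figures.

U ≈ 12.2 μJ

A = π(d/2)² = π(1.685×10^-2 m)² = 8.920×10^-4 m².
L = μ₀N²A/ℓ = (4π×10⁻⁷)(127)²(8.920×10^-4)/(0.267) = 6.771×10^-5 H.
U = ½LI² = ½(6.771×10^-5)(0.601)² = 1.223×10^-5 J.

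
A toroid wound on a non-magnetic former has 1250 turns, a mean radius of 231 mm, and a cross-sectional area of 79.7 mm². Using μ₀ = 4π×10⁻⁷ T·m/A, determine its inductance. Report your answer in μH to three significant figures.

L ≈ 108 μH

For a thin toroid, L = μ₀N²A/(2πR).
L = (4π×10⁻⁷)(1250)²(7.970×10^-5) / (2π×0.231 m) = 1.078×10^-4 H.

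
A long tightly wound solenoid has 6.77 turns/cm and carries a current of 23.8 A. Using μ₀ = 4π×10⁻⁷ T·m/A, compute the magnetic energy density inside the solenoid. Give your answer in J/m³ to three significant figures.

B = μ₀nI = (4π×10⁻⁷)(677)(23.8) = 2.0248×10^-2 T.
u = B²/(2μ₀) = (2.0248×10^-2)²/(2×4π×10⁻⁷) = 163.1 J/m³.

u ≈ 163 J/m³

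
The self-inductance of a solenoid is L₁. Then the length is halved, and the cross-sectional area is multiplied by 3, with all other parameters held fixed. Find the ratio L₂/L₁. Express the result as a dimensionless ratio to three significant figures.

L₂/L₁ = 6.00

For a solenoid, L ∝ μᵣN²A/ℓ.
L₂/L₁ = (0.5)^-1 × (3) = 6.00.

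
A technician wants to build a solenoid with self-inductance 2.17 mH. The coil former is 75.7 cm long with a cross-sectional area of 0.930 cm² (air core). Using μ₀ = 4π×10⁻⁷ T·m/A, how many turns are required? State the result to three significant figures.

N ≈ 3750 turns

A = 0.930 cm² = 9.300×10^-5 m².
From L = μ₀N²A/ℓ, N = √(Lℓ / (μ₀A)).
N = √[(2.170×10^-3)(0.757) / ((4π×10⁻⁷)×9.300×10^-5)] = √(1.406×10^7) ≈ 3749.1.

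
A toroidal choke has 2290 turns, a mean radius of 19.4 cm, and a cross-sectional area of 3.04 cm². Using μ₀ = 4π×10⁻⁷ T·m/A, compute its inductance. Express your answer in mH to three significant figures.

For a thin toroid, L = μ₀N²A/(2πR).
L = (4π×10⁻⁷)(2290)²(3.040×10^-4) / (2π×0.194 m) = 1.644×10^-3 H.

L ≈ 1.64 mH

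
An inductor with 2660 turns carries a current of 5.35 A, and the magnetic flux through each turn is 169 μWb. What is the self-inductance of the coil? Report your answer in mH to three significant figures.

Self-inductance is defined by L = NΦ_B/I (flux linkage over current).
L = (2660)(1.690×10^-4 Wb)/(5.35 A) = 8.403×10^-2 H.

L ≈ 84.0 mH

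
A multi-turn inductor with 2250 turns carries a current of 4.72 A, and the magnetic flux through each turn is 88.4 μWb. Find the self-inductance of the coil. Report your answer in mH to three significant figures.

Self-inductance is defined by L = NΦ_B/I (flux linkage over current).
L = (2250)(8.840×10^-5 Wb)/(4.72 A) = 4.214×10^-2 H.

L ≈ 42.1 mH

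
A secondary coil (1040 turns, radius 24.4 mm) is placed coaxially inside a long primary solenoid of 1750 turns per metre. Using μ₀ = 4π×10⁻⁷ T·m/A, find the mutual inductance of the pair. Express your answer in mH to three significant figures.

M ≈ 4.28 mH

The outer solenoid produces a uniform field B₁ = μ₀n₁I₁ across the inner coil,
so the flux linkage is N₂Φ = N₂B₁A₂ = μ₀n₁N₂A₂·I₁, giving M = μ₀n₁N₂A₂.
A₂ = πr² = π(2.440×10^-2 m)² = 1.870×10^-3 m².
M = (4π×10⁻⁷)(1750)(1040)(1.870×10^-3) = 4.278×10^-3 H.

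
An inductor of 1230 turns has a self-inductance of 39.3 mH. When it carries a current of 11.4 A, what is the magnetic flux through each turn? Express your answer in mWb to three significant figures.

From L = NΦ_B/I, the flux per turn is Φ_B = LI/N.
Φ_B = (3.930×10^-2 H)(11.4 A)/1230 = 3.642×10^-4 Wb.

Φ_B ≈ 0.364 mWb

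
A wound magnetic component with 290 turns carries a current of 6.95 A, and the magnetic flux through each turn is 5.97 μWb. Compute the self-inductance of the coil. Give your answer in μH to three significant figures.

Self-inductance is defined by L = NΦ_B/I (flux linkage over current).
L = (290)(5.970×10^-6 Wb)/(6.95 A) = 2.491×10^-4 H.

L ≈ 249 μH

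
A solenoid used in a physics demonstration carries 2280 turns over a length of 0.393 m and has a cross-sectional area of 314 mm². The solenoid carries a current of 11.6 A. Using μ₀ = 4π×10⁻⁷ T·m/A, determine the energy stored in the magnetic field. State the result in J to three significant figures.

U ≈ 0.351 J

A = 314 mm² = 3.140×10^-4 m².
L = μ₀N²A/ℓ = (4π×10⁻⁷)(2280)²(3.140×10^-4)/(0.393) = 5.219×10^-3 H.
U = ½LI² = ½(5.219×10^-3)(11.6)² = 0.3512 J.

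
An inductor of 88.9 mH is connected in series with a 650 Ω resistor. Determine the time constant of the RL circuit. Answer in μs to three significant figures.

τ = L/R = (8.890×10^-2 H)/(650 Ω) = 1.368×10^-4 s.

τ ≈ 137 μs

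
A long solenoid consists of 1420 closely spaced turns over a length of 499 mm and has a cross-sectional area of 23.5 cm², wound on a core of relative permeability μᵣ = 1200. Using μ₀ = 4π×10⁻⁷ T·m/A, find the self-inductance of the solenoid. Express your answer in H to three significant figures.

A = 23.5 cm² = 2.350×10^-3 m².
For a long solenoid, L = μ₀μᵣN²A/ℓ.
L = (4π×10⁻⁷)(1200)(1420)²(2.350×10^-3)/(0.499 m) = 14.32 H.

L ≈ 14.3 H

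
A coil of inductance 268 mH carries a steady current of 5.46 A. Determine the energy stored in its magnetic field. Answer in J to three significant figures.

U ≈ 3.99 J

Stored magnetic energy: U = ½LI².
U = ½(0.268 H)(5.46 A)² = 3.9948 J.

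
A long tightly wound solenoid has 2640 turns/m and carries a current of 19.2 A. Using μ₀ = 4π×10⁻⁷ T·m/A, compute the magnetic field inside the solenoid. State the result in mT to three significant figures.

B ≈ 63.7 mT

Inside a long solenoid, B = μ₀nI.
B = (4π×10⁻⁷)(2.640×10^3 m⁻¹)(19.2 A) = 6.370×10^-2 T.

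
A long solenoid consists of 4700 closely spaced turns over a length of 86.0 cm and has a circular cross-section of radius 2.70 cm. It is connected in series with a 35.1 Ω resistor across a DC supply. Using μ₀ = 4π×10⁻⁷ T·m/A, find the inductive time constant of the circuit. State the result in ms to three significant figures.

τ ≈ 2.11 ms

A = πr² = π(2.700×10^-2 m)² = 2.290×10^-3 m².
L = μ₀N²A/ℓ = (4π×10⁻⁷)(4700)²(2.290×10^-3)/(0.86) = 7.392×10^-2 H.
τ = L/R = (7.392×10^-2)/(35.1) = 2.106×10^-3 s.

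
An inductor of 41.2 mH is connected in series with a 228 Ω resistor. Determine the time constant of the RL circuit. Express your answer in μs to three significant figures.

τ = L/R = (4.120×10^-2 H)/(228 Ω) = 1.807×10^-4 s.

τ ≈ 181 μs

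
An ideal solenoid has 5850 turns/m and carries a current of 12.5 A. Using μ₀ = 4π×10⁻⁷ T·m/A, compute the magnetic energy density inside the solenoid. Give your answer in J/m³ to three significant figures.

B = μ₀nI = (4π×10⁻⁷)(5.850×10^3)(12.5) = 9.189×10^-2 T.
u = B²/(2μ₀) = (9.189×10^-2)²/(2×4π×10⁻⁷) = 3.360×10^3 J/m³.

u ≈ 3360 J/m³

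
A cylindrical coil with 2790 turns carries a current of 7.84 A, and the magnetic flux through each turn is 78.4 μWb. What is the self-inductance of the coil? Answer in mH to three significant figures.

Self-inductance is defined by L = NΦ_B/I (flux linkage over current).
L = (2790)(7.840×10^-5 Wb)/(7.84 A) = 2.790×10^-2 H.

L ≈ 27.9 mH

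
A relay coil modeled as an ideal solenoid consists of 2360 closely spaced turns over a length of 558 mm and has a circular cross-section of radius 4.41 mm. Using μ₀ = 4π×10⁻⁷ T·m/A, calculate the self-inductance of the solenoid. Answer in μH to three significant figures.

A = πr² = π(4.410×10^-3 m)² = 6.110×10^-5 m².
For a long solenoid, L = μ₀N²A/ℓ.
L = (4π×10⁻⁷)(2360)²(6.110×10^-5)/(0.558 m) = 7.663×10^-4 H.

L ≈ 766 μH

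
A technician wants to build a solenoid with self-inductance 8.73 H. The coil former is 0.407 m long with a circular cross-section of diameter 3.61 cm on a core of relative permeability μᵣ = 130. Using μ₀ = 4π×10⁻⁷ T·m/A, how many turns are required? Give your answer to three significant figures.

N ≈ 4610 turns

A = π(d/2)² = π(1.805×10^-2 m)² = 1.024×10^-3 m².
From L = μ₀μᵣN²A/ℓ, N = √(Lℓ / (μ₀μᵣA)).
N = √[(8.73)(0.407) / ((4π×10⁻⁷)(130)×1.024×10^-3)] = √(2.12496×10^7) ≈ 4609.7.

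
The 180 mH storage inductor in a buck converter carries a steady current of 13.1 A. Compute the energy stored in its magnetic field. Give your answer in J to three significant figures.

Stored magnetic energy: U = ½LI².
U = ½(0.18 H)(13.1 A)² = 15.44 J.

U ≈ 15.4 J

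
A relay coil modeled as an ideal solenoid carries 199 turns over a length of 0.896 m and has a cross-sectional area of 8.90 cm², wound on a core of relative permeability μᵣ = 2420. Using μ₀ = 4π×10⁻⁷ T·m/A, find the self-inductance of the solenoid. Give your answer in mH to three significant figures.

A = 8.90 cm² = 8.900×10^-4 m².
For a long solenoid, L = μ₀μᵣN²A/ℓ.
L = (4π×10⁻⁷)(2420)(199)²(8.900×10^-4)/(0.896 m) = 0.1196 H.

L ≈ 120 mH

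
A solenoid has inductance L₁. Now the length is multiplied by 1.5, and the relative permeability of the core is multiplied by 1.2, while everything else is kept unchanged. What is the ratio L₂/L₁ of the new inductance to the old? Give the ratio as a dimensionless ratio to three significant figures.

L₂/L₁ = 0.800

For a solenoid, L ∝ μᵣN²A/ℓ.
L₂/L₁ = (1.5)^-1 × (1.2) = 0.800.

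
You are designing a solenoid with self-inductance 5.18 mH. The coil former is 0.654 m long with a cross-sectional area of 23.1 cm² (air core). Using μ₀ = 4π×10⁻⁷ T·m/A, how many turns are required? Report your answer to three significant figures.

N ≈ 1080 turns

A = 23.1 cm² = 2.310×10^-3 m².
From L = μ₀N²A/ℓ, N = √(Lℓ / (μ₀A)).
N = √[(5.180×10^-3)(0.654) / ((4π×10⁻⁷)×2.310×10^-3)] = √(1.167×10^6) ≈ 1080.3.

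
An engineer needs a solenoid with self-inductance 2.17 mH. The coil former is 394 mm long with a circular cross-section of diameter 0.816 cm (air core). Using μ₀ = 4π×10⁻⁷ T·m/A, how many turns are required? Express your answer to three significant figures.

A = π(d/2)² = π(4.080×10^-3 m)² = 5.230×10^-5 m².
From L = μ₀N²A/ℓ, N = √(Lℓ / (μ₀A)).
N = √[(2.170×10^-3)(0.394) / ((4π×10⁻⁷)×5.230×10^-5)] = √(1.301×10^7) ≈ 3606.9.

N ≈ 3610 turns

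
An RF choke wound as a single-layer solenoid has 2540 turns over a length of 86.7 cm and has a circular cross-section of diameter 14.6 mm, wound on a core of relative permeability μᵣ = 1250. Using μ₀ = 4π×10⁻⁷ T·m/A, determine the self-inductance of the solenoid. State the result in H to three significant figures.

L ≈ 1.96 H

A = π(d/2)² = π(7.300×10^-3 m)² = 1.674×10^-4 m².
For a long solenoid, L = μ₀μᵣN²A/ℓ.
L = (4π×10⁻⁷)(1250)(2540)²(1.674×10^-4)/(0.867 m) = 1.957 H.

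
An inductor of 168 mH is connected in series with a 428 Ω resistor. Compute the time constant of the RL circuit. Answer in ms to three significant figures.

τ ≈ 0.393 ms

τ = L/R = (0.168 H)/(428 Ω) = 3.925×10^-4 s.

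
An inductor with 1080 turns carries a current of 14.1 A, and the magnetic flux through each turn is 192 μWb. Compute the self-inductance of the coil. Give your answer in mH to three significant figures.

Self-inductance is defined by L = NΦ_B/I (flux linkage over current).
L = (1080)(1.920×10^-4 Wb)/(14.1 A) = 1.471×10^-2 H.

L ≈ 14.7 mH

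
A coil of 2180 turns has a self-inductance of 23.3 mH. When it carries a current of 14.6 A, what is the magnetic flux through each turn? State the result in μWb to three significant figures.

Φ_B ≈ 156 μWb

From L = NΦ_B/I, the flux per turn is Φ_B = LI/N.
Φ_B = (2.330×10^-2 H)(14.6 A)/2180 = 1.560×10^-4 Wb.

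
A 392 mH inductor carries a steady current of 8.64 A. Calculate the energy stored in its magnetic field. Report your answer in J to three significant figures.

U ≈ 14.6 J

Stored magnetic energy: U = ½LI².
U = ½(0.392 H)(8.64 A)² = 14.63 J.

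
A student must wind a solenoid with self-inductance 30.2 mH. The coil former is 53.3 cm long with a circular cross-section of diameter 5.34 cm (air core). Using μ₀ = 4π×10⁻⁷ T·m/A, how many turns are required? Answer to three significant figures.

N ≈ 2390 turns

A = π(d/2)² = π(2.670×10^-2 m)² = 2.240×10^-3 m².
From L = μ₀N²A/ℓ, N = √(Lℓ / (μ₀A)).
N = √[(3.020×10^-2)(0.533) / ((4π×10⁻⁷)×2.240×10^-3)] = √(5.719×10^6) ≈ 2391.5.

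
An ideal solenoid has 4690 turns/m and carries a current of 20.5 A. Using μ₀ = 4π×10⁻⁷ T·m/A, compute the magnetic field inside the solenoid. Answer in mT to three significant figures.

B ≈ 121 mT

Inside a long solenoid, B = μ₀nI.
B = (4π×10⁻⁷)(4.690×10^3 m⁻¹)(20.5 A) = 0.1208 T.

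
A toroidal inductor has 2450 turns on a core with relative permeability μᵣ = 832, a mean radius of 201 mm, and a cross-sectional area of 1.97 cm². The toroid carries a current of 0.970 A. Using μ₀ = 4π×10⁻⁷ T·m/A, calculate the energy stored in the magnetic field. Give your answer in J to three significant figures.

L = μ₀μᵣN²A/(2πR) = (4π×10⁻⁷)(832)(2450)²(1.970×10^-4)/(2π×0.201) = 0.9789 H.
U = ½LI² = ½(0.9789)(0.970)² = 0.4605 J.

U ≈ 0.461 J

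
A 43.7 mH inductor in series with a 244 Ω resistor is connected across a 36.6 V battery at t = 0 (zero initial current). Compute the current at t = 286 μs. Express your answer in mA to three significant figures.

τ = L/R = 4.370×10^-2/244 = 1.791×10^-4 s; final current I_∞ = ε/R = 36.6/244 = 0.15 A.
I(t) = I_∞(1 − e^(−t/τ)) with t/τ = 1.597.
I = (0.15)(1 − e^(−1.597)) = 0.1196 A.

I ≈ 120 mA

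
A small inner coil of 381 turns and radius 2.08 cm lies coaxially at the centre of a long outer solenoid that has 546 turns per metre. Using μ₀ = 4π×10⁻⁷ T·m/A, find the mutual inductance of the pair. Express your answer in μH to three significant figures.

M ≈ 355 μH

The outer solenoid produces a uniform field B₁ = μ₀n₁I₁ across the inner coil,
so the flux linkage is N₂Φ = N₂B₁A₂ = μ₀n₁N₂A₂·I₁, giving M = μ₀n₁N₂A₂.
A₂ = πr² = π(2.080×10^-2 m)² = 1.359×10^-3 m².
M = (4π×10⁻⁷)(546)(381)(1.359×10^-3) = 3.553×10^-4 H.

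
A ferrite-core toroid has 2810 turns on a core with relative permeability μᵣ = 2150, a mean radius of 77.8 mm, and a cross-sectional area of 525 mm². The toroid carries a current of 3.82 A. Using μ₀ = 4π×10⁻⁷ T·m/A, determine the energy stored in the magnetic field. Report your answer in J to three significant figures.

L = μ₀μᵣN²A/(2πR) = (4π×10⁻⁷)(2150)(2810)²(5.250×10^-4)/(2π×7.780×10^-2) = 22.91 H.
U = ½LI² = ½(22.91)(3.82)² = 167.2 J.

U ≈ 167 J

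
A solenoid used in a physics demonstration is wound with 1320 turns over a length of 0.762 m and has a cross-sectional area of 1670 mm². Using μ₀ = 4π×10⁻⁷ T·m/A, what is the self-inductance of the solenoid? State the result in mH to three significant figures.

L ≈ 4.80 mH

A = 1670 mm² = 1.670×10^-3 m².
For a long solenoid, L = μ₀N²A/ℓ.
L = (4π×10⁻⁷)(1320)²(1.670×10^-3)/(0.762 m) = 4.799×10^-3 H.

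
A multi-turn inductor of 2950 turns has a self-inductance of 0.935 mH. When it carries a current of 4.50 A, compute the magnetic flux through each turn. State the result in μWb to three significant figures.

Φ_B ≈ 1.43 μWb

From L = NΦ_B/I, the flux per turn is Φ_B = LI/N.
Φ_B = (9.350×10^-4 H)(4.50 A)/2950 = 1.426×10^-6 Wb.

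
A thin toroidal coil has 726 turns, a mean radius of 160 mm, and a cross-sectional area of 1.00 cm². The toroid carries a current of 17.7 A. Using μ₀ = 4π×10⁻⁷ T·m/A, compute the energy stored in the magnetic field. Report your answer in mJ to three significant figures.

L = μ₀N²A/(2πR) = (4π×10⁻⁷)(726)²(1.000×10^-4)/(2π×0.16) = 6.588×10^-5 H.
U = ½LI² = ½(6.588×10^-5)(17.7)² = 1.032×10^-2 J.

U ≈ 10.3 mJ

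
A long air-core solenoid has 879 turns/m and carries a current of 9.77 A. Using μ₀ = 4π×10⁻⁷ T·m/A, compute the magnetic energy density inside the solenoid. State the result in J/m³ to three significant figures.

B = μ₀nI = (4π×10⁻⁷)(879)(9.77) = 1.079×10^-2 T.
u = B²/(2μ₀) = (1.079×10^-2)²/(2×4π×10⁻⁷) = 46.34 J/m³.

u ≈ 46.3 J/m³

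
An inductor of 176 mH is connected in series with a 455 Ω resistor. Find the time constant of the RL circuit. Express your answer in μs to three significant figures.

τ ≈ 387 μs

τ = L/R = (0.176 H)/(455 Ω) = 3.868×10^-4 s.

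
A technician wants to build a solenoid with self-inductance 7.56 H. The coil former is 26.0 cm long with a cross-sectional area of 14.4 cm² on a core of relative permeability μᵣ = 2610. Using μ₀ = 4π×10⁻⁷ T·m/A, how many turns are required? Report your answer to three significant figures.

N ≈ 645 turns

A = 14.4 cm² = 1.440×10^-3 m².
From L = μ₀μᵣN²A/ℓ, N = √(Lℓ / (μ₀μᵣA)).
N = √[(7.56)(0.26) / ((4π×10⁻⁷)(2610)×1.440×10^-3)] = √(4.162×10^5) ≈ 645.1.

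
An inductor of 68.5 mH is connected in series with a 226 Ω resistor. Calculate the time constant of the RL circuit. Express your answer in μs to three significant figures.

τ ≈ 303 μs

τ = L/R = (6.850×10^-2 H)/(226 Ω) = 3.031×10^-4 s.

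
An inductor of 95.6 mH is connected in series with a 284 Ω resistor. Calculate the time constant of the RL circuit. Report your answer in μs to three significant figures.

τ ≈ 337 μs

τ = L/R = (9.560×10^-2 H)/(284 Ω) = 3.366×10^-4 s.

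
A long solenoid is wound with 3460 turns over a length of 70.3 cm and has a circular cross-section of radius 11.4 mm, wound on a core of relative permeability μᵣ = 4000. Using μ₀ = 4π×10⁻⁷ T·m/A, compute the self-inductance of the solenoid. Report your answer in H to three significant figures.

L ≈ 34.9 H

A = πr² = π(1.140×10^-2 m)² = 4.083×10^-4 m².
For a long solenoid, L = μ₀μᵣN²A/ℓ.
L = (4π×10⁻⁷)(4000)(3460)²(4.083×10^-4)/(0.703 m) = 34.948 H.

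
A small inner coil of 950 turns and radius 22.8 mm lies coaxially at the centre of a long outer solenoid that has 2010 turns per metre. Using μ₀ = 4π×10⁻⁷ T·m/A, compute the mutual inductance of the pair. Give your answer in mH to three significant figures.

The outer solenoid produces a uniform field B₁ = μ₀n₁I₁ across the inner coil,
so the flux linkage is N₂Φ = N₂B₁A₂ = μ₀n₁N₂A₂·I₁, giving M = μ₀n₁N₂A₂.
A₂ = πr² = π(2.280×10^-2 m)² = 1.633×10^-3 m².
M = (4π×10⁻⁷)(2010)(950)(1.633×10^-3) = 3.919×10^-3 H.

M ≈ 3.92 mH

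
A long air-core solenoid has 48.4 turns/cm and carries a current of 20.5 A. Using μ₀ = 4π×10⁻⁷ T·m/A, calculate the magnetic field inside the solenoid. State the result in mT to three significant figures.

Inside a long solenoid, B = μ₀nI.
B = (4π×10⁻⁷)(4.840×10^3 m⁻¹)(20.5 A) = 0.1247 T.

B ≈ 125 mT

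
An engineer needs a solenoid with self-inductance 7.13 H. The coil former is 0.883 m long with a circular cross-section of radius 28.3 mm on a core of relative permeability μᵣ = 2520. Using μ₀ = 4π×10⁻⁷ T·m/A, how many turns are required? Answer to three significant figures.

A = πr² = π(2.830×10^-2 m)² = 2.516×10^-3 m².
From L = μ₀μᵣN²A/ℓ, N = √(Lℓ / (μ₀μᵣA)).
N = √[(7.13)(0.883) / ((4π×10⁻⁷)(2520)×2.516×10^-3)] = √(7.902×10^5) ≈ 888.9.

N ≈ 889 turns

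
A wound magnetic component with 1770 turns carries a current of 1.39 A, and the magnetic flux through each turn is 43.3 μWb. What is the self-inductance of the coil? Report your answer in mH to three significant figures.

L ≈ 55.1 mH

Self-inductance is defined by L = NΦ_B/I (flux linkage over current).
L = (1770)(4.330×10^-5 Wb)/(1.39 A) = 5.514×10^-2 H.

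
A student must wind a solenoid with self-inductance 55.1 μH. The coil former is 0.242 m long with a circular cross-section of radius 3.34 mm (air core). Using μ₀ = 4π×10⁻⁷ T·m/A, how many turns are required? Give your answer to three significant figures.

A = πr² = π(3.340×10^-3 m)² = 3.5046×10^-5 m².
From L = μ₀N²A/ℓ, N = √(Lℓ / (μ₀A)).
N = √[(5.510×10^-5)(0.242) / ((4π×10⁻⁷)×3.5046×10^-5)] = √(3.028×10^5) ≈ 550.2.

N ≈ 550 turns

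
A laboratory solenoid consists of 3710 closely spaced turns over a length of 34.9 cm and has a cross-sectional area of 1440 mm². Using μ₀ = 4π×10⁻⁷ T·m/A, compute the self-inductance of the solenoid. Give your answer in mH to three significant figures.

L ≈ 71.4 mH

A = 1440 mm² = 1.440×10^-3 m².
For a long solenoid, L = μ₀N²A/ℓ.
L = (4π×10⁻⁷)(3710)²(1.440×10^-3)/(0.349 m) = 7.137×10^-2 H.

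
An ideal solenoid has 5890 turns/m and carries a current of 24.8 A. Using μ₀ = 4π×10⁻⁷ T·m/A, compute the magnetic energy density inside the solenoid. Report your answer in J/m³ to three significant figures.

B = μ₀nI = (4π×10⁻⁷)(5.890×10^3)(24.8) = 0.1836 T.
u = B²/(2μ₀) = (0.1836)²/(2×4π×10⁻⁷) = 1.341×10^4 J/m³.

u ≈ 13400 J/m³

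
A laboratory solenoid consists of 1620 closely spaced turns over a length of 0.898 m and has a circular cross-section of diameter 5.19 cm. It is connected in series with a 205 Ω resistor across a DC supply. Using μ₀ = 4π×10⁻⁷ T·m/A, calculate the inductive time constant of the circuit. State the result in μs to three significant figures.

τ ≈ 37.9 μs

A = π(d/2)² = π(2.595×10^-2 m)² = 2.116×10^-3 m².
L = μ₀N²A/ℓ = (4π×10⁻⁷)(1620)²(2.116×10^-3)/(0.898) = 7.769×10^-3 H.
τ = L/R = (7.769×10^-3)/(205) = 3.790×10^-5 s.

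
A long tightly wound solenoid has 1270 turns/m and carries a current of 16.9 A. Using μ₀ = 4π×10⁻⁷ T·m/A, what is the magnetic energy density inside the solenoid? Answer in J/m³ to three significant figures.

B = μ₀nI = (4π×10⁻⁷)(1.270×10^3)(16.9) = 2.697×10^-2 T.
u = B²/(2μ₀) = (2.697×10^-2)²/(2×4π×10⁻⁷) = 289.4 J/m³.

u ≈ 289 J/m³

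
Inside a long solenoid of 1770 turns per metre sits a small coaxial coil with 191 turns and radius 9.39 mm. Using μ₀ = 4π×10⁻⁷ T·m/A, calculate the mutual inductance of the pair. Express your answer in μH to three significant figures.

The outer solenoid produces a uniform field B₁ = μ₀n₁I₁ across the inner coil,
so the flux linkage is N₂Φ = N₂B₁A₂ = μ₀n₁N₂A₂·I₁, giving M = μ₀n₁N₂A₂.
A₂ = πr² = π(9.390×10^-3 m)² = 2.770×10^-4 m².
M = (4π×10⁻⁷)(1770)(191)(2.770×10^-4) = 1.177×10^-4 H.

M ≈ 118 μH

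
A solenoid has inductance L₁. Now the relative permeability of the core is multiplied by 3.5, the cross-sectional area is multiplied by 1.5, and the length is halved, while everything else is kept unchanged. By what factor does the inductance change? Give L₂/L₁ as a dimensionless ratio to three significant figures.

For a solenoid, L ∝ μᵣN²A/ℓ.
L₂/L₁ = (3.5) × (1.5) × (0.5)^-1 = 10.5.

L₂/L₁ = 10.5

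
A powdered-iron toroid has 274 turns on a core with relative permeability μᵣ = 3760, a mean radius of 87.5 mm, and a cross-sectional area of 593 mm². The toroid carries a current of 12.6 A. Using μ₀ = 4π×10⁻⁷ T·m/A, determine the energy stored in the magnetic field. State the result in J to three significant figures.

U ≈ 30.4 J

L = μ₀μᵣN²A/(2πR) = (4π×10⁻⁷)(3760)(274)²(5.930×10^-4)/(2π×8.750×10^-2) = 0.3826 H.
U = ½LI² = ½(0.3826)(12.6)² = 30.37 J.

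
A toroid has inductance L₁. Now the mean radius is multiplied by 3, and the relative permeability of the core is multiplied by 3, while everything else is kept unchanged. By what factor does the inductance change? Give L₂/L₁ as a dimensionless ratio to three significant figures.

L₂/L₁ = 1.00

For a toroid, L ∝ μᵣN²A/R.
L₂/L₁ = (3)^-1 × (3) = 1.00.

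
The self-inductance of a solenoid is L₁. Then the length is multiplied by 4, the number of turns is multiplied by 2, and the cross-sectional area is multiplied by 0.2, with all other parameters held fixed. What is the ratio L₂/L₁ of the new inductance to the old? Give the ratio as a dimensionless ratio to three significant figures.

For a solenoid, L ∝ μᵣN²A/ℓ.
L₂/L₁ = (4)^-1 × (2)^2 × (0.2) = 0.200.

L₂/L₁ = 0.200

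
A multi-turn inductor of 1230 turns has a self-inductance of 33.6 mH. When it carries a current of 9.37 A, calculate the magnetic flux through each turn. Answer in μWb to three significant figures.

From L = NΦ_B/I, the flux per turn is Φ_B = LI/N.
Φ_B = (3.360×10^-2 H)(9.37 A)/1230 = 2.560×10^-4 Wb.

Φ_B ≈ 256 μWb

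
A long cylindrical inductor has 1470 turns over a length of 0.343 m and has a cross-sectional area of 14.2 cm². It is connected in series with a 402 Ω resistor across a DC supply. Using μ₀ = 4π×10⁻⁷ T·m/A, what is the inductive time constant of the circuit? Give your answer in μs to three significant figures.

τ ≈ 28.0 μs

A = 14.2 cm² = 1.420×10^-3 m².
L = μ₀N²A/ℓ = (4π×10⁻⁷)(1470)²(1.420×10^-3)/(0.343) = 1.124×10^-2 H.
τ = L/R = (1.124×10^-2)/(402) = 2.796×10^-5 s.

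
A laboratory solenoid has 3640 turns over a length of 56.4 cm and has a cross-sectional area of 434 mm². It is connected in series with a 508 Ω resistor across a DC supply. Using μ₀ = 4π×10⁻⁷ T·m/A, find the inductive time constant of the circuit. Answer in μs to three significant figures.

A = 434 mm² = 4.340×10^-4 m².
L = μ₀N²A/ℓ = (4π×10⁻⁷)(3640)²(4.340×10^-4)/(0.564) = 1.281×10^-2 H.
τ = L/R = (1.281×10^-2)/(508) = 2.522×10^-5 s.

τ ≈ 25.2 μs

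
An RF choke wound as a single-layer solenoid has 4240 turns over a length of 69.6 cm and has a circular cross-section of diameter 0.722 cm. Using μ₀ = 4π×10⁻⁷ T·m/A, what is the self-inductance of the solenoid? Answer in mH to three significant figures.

A = π(d/2)² = π(3.610×10^-3 m)² = 4.094×10^-5 m².
For a long solenoid, L = μ₀N²A/ℓ.
L = (4π×10⁻⁷)(4240)²(4.094×10^-5)/(0.696 m) = 1.329×10^-3 H.

L ≈ 1.33 mH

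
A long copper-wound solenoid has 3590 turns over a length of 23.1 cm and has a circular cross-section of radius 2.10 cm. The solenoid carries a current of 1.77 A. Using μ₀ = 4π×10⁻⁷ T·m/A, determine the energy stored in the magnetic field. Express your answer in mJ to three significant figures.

U ≈ 152 mJ

A = πr² = π(2.100×10^-2 m)² = 1.385×10^-3 m².
L = μ₀N²A/ℓ = (4π×10⁻⁷)(3590)²(1.385×10^-3)/(0.231) = 9.713×10^-2 H.
U = ½LI² = ½(9.713×10^-2)(1.77)² = 0.1522 J.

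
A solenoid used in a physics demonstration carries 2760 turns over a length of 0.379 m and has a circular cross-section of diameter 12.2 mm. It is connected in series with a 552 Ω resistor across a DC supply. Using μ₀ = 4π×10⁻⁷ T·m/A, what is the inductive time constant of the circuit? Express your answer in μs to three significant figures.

A = π(d/2)² = π(6.100×10^-3 m)² = 1.169×10^-4 m².
L = μ₀N²A/ℓ = (4π×10⁻⁷)(2760)²(1.169×10^-4)/(0.379) = 2.953×10^-3 H.
τ = L/R = (2.953×10^-3)/(552) = 5.349×10^-6 s.

τ ≈ 5.35 μs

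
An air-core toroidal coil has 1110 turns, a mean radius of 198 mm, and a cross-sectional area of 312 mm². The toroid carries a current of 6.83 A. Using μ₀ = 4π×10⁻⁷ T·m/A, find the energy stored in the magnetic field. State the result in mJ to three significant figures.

U ≈ 9.06 mJ

L = μ₀N²A/(2πR) = (4π×10⁻⁷)(1110)²(3.120×10^-4)/(2π×0.198) = 3.883×10^-4 H.
U = ½LI² = ½(3.883×10^-4)(6.83)² = 9.057×10^-3 J.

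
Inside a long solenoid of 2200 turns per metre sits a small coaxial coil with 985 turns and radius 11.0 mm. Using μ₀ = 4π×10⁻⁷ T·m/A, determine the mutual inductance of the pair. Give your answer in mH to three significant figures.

M ≈ 1.04 mH

The outer solenoid produces a uniform field B₁ = μ₀n₁I₁ across the inner coil,
so the flux linkage is N₂Φ = N₂B₁A₂ = μ₀n₁N₂A₂·I₁, giving M = μ₀n₁N₂A₂.
A₂ = πr² = π(1.100×10^-2 m)² = 3.801×10^-4 m².
M = (4π×10⁻⁷)(2200)(985)(3.801×10^-4) = 1.035×10^-3 H.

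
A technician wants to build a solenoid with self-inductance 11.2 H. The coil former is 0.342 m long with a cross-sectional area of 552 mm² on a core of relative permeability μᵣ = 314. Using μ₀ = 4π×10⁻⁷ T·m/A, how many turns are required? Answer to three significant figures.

N ≈ 4190 turns

A = 552 mm² = 5.520×10^-4 m².
From L = μ₀μᵣN²A/ℓ, N = √(Lℓ / (μ₀μᵣA)).
N = √[(11.2)(0.342) / ((4π×10⁻⁷)(314)×5.520×10^-4)] = √(1.759×10^7) ≈ 4193.6.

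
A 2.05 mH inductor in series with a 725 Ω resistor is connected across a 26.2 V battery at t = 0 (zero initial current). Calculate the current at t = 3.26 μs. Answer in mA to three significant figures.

τ = L/R = 2.050×10^-3/725 = 2.828×10^-6 s; final current I_∞ = ε/R = 26.2/725 = 3.614×10^-2 A.
I(t) = I_∞(1 − e^(−t/τ)) with t/τ = 1.153.
I = (3.614×10^-2)(1 − e^(−1.153)) = 2.473×10^-2 A.

I ≈ 24.7 mA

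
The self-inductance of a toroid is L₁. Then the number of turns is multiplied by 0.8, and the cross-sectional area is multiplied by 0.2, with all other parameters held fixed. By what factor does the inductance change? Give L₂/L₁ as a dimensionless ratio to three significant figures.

L₂/L₁ = 0.128

For a toroid, L ∝ μᵣN²A/R.
L₂/L₁ = (0.8)^2 × (0.2) = 0.128.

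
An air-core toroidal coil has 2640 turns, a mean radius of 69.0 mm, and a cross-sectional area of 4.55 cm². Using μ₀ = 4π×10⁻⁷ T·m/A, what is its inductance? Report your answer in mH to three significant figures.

L ≈ 9.19 mH

For a thin toroid, L = μ₀N²A/(2πR).
L = (4π×10⁻⁷)(2640)²(4.550×10^-4) / (2π×6.900×10^-2 m) = 9.192×10^-3 H.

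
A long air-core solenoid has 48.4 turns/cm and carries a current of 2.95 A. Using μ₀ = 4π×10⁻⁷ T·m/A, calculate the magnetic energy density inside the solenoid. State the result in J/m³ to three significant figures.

B = μ₀nI = (4π×10⁻⁷)(4.840×10^3)(2.95) = 1.794×10^-2 T.
u = B²/(2μ₀) = (1.794×10^-2)²/(2×4π×10⁻⁷) = 128.1 J/m³.

u ≈ 128 J/m³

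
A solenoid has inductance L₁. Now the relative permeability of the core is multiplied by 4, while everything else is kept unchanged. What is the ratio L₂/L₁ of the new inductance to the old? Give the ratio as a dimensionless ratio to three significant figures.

For a solenoid, L ∝ μᵣN²A/ℓ.
L₂/L₁ = (4) = 4.00.

L₂/L₁ = 4.00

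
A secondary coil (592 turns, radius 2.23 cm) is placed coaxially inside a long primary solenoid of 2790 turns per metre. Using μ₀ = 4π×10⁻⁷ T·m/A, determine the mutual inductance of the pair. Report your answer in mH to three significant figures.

M ≈ 3.24 mH

The outer solenoid produces a uniform field B₁ = μ₀n₁I₁ across the inner coil,
so the flux linkage is N₂Φ = N₂B₁A₂ = μ₀n₁N₂A₂·I₁, giving M = μ₀n₁N₂A₂.
A₂ = πr² = π(2.230×10^-2 m)² = 1.562×10^-3 m².
M = (4π×10⁻⁷)(2790)(592)(1.562×10^-3) = 3.243×10^-3 H.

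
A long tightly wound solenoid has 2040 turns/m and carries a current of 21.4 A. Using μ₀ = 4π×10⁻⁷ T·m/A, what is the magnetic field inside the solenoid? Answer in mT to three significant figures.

B ≈ 54.9 mT

Inside a long solenoid, B = μ₀nI.
B = (4π×10⁻⁷)(2.040×10^3 m⁻¹)(21.4 A) = 5.486×10^-2 T.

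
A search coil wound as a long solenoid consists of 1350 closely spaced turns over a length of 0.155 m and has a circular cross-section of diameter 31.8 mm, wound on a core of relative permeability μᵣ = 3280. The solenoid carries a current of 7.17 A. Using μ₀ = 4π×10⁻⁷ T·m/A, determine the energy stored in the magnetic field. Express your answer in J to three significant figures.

A = π(d/2)² = π(1.590×10^-2 m)² = 7.942×10^-4 m².
L = μ₀μᵣN²A/ℓ = (4π×10⁻⁷)(3280)(1350)²(7.942×10^-4)/(0.155) = 38.49 H.
U = ½LI² = ½(38.49)(7.17)² = 989.4 J.

U ≈ 989 J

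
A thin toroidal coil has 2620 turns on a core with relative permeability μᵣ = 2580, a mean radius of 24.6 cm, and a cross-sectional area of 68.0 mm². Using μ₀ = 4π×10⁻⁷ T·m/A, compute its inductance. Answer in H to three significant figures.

L ≈ 0.979 H

For a thin toroid, L = μ₀μᵣN²A/(2πR).
L = (4π×10⁻⁷)(2580)(2620)²(6.800×10^-5) / (2π×0.246 m) = 0.9791 H.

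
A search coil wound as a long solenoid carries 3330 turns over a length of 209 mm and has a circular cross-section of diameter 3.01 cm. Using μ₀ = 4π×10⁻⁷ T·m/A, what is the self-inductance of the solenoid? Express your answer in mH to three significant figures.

A = π(d/2)² = π(1.505×10^-2 m)² = 7.116×10^-4 m².
For a long solenoid, L = μ₀N²A/ℓ.
L = (4π×10⁻⁷)(3330)²(7.116×10^-4)/(0.209 m) = 4.744×10^-2 H.

L ≈ 47.4 mH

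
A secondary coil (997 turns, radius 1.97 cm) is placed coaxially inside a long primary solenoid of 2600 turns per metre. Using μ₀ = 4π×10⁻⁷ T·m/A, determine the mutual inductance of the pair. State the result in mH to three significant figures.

The outer solenoid produces a uniform field B₁ = μ₀n₁I₁ across the inner coil,
so the flux linkage is N₂Φ = N₂B₁A₂ = μ₀n₁N₂A₂·I₁, giving M = μ₀n₁N₂A₂.
A₂ = πr² = π(1.970×10^-2 m)² = 1.219×10^-3 m².
M = (4π×10⁻⁷)(2600)(997)(1.219×10^-3) = 3.972×10^-3 H.

M ≈ 3.97 mH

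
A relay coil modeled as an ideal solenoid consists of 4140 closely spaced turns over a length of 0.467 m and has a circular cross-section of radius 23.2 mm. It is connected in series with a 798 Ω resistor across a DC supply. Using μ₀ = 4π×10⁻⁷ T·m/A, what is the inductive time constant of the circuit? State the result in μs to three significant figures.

τ ≈ 97.7 μs

A = πr² = π(2.320×10^-2 m)² = 1.691×10^-3 m².
L = μ₀N²A/ℓ = (4π×10⁻⁷)(4140)²(1.691×10^-3)/(0.467) = 7.799×10^-2 H.
τ = L/R = (7.799×10^-2)/(798) = 9.773×10^-5 s.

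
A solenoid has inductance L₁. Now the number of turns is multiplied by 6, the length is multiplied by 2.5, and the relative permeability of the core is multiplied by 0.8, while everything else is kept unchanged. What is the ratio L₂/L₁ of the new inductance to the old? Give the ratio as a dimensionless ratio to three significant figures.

For a solenoid, L ∝ μᵣN²A/ℓ.
L₂/L₁ = (6)^2 × (2.5)^-1 × (0.8) = 11.5.

L₂/L₁ = 11.5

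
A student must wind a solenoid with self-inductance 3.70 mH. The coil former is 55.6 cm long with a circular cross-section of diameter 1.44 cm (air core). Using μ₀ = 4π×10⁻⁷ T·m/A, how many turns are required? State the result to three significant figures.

N ≈ 3170 turns

A = π(d/2)² = π(7.200×10^-3 m)² = 1.629×10^-4 m².
From L = μ₀N²A/ℓ, N = √(Lℓ / (μ₀A)).
N = √[(3.700×10^-3)(0.556) / ((4π×10⁻⁷)×1.629×10^-4)] = √(1.005×10^7) ≈ 3170.5.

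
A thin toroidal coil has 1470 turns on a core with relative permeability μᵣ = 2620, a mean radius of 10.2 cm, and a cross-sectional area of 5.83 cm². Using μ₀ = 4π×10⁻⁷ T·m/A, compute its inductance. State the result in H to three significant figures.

L ≈ 6.47 H

For a thin toroid, L = μ₀μᵣN²A/(2πR).
L = (4π×10⁻⁷)(2620)(1470)²(5.830×10^-4) / (2π×0.102 m) = 6.472 H.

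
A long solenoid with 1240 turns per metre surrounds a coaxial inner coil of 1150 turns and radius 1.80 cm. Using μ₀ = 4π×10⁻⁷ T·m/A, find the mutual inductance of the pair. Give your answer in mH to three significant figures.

M ≈ 1.82 mH

The outer solenoid produces a uniform field B₁ = μ₀n₁I₁ across the inner coil,
so the flux linkage is N₂Φ = N₂B₁A₂ = μ₀n₁N₂A₂·I₁, giving M = μ₀n₁N₂A₂.
A₂ = πr² = π(1.800×10^-2 m)² = 1.018×10^-3 m².
M = (4π×10⁻⁷)(1240)(1150)(1.018×10^-3) = 1.824×10^-3 H.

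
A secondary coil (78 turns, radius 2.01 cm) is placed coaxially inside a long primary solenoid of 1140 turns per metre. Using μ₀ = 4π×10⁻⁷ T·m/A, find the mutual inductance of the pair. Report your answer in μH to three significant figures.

The outer solenoid produces a uniform field B₁ = μ₀n₁I₁ across the inner coil,
so the flux linkage is N₂Φ = N₂B₁A₂ = μ₀n₁N₂A₂·I₁, giving M = μ₀n₁N₂A₂.
A₂ = πr² = π(2.010×10^-2 m)² = 1.269×10^-3 m².
M = (4π×10⁻⁷)(1140)(78)(1.269×10^-3) = 1.418×10^-4 H.

M ≈ 142 μH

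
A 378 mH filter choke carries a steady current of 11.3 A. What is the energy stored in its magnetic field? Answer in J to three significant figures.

Stored magnetic energy: U = ½LI².
U = ½(0.378 H)(11.3 A)² = 24.13 J.

U ≈ 24.1 J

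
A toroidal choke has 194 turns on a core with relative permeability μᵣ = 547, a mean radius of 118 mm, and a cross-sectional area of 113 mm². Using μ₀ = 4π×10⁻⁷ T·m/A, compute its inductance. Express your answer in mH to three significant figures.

L ≈ 3.94 mH

For a thin toroid, L = μ₀μᵣN²A/(2πR).
L = (4π×10⁻⁷)(547)(194)²(1.130×10^-4) / (2π×0.118 m) = 3.943×10^-3 H.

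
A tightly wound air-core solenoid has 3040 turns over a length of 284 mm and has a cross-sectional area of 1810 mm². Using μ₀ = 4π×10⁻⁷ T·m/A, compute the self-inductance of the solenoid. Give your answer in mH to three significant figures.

L ≈ 74.0 mH

A = 1810 mm² = 1.810×10^-3 m².
For a long solenoid, L = μ₀N²A/ℓ.
L = (4π×10⁻⁷)(3040)²(1.810×10^-3)/(0.284 m) = 7.401×10^-2 H.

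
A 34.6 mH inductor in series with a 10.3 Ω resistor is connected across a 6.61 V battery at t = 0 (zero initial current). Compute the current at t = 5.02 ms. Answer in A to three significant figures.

I ≈ 0.498 A

τ = L/R = 3.460×10^-2/10.3 = 3.359×10^-3 s; final current I_∞ = ε/R = 6.61/10.3 = 0.6417 A.
I(t) = I_∞(1 − e^(−t/τ)) with t/τ = 1.494.
I = (0.6417)(1 − e^(−1.494)) = 0.4977 A.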